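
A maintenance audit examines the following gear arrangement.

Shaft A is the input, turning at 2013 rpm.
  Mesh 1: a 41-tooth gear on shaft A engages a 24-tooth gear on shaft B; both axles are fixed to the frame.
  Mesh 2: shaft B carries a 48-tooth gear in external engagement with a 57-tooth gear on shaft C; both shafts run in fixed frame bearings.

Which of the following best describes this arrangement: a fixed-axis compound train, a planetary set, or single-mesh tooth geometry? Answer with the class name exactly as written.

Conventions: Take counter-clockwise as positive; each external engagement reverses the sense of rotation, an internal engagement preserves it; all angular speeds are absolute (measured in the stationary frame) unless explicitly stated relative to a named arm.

topology: fixed-axis compound train — 2 meshes, A→C
classification: fixed-axis compound train

fixed-axis compound train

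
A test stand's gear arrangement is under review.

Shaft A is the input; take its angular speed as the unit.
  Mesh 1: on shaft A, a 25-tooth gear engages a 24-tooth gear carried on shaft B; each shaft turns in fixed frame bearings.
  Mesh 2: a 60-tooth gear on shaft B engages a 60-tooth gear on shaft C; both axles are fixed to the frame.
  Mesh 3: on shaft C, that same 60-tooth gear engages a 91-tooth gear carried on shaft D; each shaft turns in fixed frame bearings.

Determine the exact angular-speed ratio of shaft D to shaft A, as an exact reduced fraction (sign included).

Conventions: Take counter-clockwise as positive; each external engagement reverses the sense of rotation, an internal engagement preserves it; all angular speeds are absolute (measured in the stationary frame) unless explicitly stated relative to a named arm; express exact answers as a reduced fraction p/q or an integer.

-125/182

class = fixed-axis compound train [3 meshes; 3 ratios multiply, 3 sense flips]
mesh 1 [25T→24T]: running ratio 25/24, sense −
mesh 2 [60T→60T]: running ratio 25/24, sense +
mesh 3 [60T→91T]: running ratio 125/182, sense −
ω_out/ω_in = -125/182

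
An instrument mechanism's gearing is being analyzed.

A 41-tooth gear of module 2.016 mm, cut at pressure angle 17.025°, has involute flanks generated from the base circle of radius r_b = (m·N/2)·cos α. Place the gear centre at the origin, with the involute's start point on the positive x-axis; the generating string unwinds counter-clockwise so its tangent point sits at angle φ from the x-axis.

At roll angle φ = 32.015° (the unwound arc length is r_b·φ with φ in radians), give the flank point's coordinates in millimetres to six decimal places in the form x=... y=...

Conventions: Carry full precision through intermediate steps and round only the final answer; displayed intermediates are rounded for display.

topology: single-mesh involute geometry — m = 2.016, N = 41
pitch radius r_p = m·N/2 = 2.016·41/2 = 41.328000
base radius r_b = r_p·cos α = 41.328000·cos 17.025° = 39.516887
roll angle φ = 32.015° = 0.55876716 rad
x = r_b·(cos φ + φ·sin φ) = 45.212648
y = r_b·(sin φ − φ·cos φ) = 2.227068

x=45.212648 y=2.227068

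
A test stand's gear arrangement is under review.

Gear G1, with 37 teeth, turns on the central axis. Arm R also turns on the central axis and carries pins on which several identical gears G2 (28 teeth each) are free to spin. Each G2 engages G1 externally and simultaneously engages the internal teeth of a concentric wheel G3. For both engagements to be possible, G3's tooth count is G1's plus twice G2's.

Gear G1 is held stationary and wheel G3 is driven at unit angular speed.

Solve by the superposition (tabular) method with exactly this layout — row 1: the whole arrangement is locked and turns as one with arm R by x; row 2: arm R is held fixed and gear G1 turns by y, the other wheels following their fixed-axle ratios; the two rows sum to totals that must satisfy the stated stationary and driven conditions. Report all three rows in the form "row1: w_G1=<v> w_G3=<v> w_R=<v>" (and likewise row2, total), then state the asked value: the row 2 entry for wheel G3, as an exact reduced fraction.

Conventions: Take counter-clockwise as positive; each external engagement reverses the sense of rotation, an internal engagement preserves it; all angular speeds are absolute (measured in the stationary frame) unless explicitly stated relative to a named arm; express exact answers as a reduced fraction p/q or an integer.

class = planetary set [G3 = 37+2·28 = 93; Willis about the carrier]
row 1: whole set turns with the arm by x
superposition row 2 [arm held]: sun y, ring −(37/93)·y, arm 0
boundary: total ω_sun = x + y = 0 and total ω_ring = x − (37/93)·y = 1  ⇒  y = -93/130, x = 93/130
row 2 ring = −(37/93)·(-93/130) = 37/130
totals (row 1 + row 2): sun 93/130 + (-93/130) = 0, ring 93/130 + 37/130 = 1, arm 93/130 + 0 = 93/130
asked cell (row2, ring) = 37/130

row1: w_G1=93/130 w_G3=93/130 w_R=93/130
row2: w_G1=-93/130 w_G3=37/130 w_R=0
total: w_G1=0 w_G3=1 w_R=93/130
asked value: 37/130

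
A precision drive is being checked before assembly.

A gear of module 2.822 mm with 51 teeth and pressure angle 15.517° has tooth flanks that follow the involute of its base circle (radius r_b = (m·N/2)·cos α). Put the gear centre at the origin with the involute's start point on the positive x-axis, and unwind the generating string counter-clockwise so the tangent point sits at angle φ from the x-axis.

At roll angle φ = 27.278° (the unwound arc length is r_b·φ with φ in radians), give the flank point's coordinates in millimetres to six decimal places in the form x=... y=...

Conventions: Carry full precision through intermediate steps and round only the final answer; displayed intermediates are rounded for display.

recognized (one wheel, involute flank): single-mesh tooth geometry, m = 2.822, N = 51
pitch radius r_p = m·N/2 = 2.822·51/2 = 71.961000
base radius r_b = r_p·cos α = 71.961000·cos 15.517° = 69.338102
roll angle φ = 27.278° = 0.47609091 rad
x = r_b·(cos φ + φ·sin φ) = 76.756565
y = r_b·(sin φ − φ·cos φ) = 2.438060

x=76.756565 y=2.438060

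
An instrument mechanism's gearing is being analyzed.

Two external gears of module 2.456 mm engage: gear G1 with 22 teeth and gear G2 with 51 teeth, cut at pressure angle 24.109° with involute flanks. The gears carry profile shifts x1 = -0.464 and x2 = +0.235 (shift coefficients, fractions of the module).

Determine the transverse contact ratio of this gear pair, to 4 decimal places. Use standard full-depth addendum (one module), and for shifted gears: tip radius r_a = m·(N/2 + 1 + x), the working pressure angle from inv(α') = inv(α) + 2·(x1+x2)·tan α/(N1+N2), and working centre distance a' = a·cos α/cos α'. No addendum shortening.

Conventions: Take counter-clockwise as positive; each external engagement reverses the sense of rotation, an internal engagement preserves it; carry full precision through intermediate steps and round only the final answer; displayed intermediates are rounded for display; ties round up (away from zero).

topology: single-mesh involute geometry — m = 2.456, 22T/51T pair
base radii: r_b1 = 24.659395, r_b2 = 57.164961
tip radii: r_a1 = 28.332416, r_a2 = 65.661160
inv(α') = inv(24.109°) + 2·(-0.464+0.235)·tan α/(22+51) = 0.02392105  ⇒  α' = 23.27362°
a' = a·cos α / cos α' = 89.6440·cos 24.109°/cos 23.27362° = 89.072315
action lengths: √(r_a1²−r_b1²) = 13.951345, √(r_a2²−r_b2²) = 32.304104
base pitch p_b = π·m·cos α = 7.042707
CR = (13.951345 + 32.304104 − 89.072315·sin 23.27362°)/7.042707 = 1.570555
contact ratio ≈ 1.5706

1.5706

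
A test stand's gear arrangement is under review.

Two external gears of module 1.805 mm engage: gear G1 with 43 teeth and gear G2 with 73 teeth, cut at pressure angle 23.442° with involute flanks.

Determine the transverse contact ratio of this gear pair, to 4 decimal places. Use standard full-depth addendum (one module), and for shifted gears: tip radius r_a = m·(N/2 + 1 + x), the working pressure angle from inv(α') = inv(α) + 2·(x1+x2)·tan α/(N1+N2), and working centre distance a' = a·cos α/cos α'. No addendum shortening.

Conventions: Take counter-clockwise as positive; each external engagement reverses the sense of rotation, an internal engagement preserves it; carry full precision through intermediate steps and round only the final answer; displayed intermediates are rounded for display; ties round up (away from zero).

recognized (one external pair, fixed centres): single-mesh tooth geometry, m = 1.805, N1 = 43, N2 = 73
base radii: r_b1 = 35.604455, r_b2 = 60.444773
tip radii: r_a1 = 40.612500, r_a2 = 67.687500
no profile shift: α' = α, a' = a
action lengths: √(r_a1²−r_b1²) = 19.537091, √(r_a2²−r_b2²) = 30.463537
base pitch p_b = π·m·cos α = 5.202544
CR = (19.537091 + 30.463537 − 104.690000·sin 23.44200°)/5.202544 = 1.605522
contact ratio ≈ 1.6055

1.6055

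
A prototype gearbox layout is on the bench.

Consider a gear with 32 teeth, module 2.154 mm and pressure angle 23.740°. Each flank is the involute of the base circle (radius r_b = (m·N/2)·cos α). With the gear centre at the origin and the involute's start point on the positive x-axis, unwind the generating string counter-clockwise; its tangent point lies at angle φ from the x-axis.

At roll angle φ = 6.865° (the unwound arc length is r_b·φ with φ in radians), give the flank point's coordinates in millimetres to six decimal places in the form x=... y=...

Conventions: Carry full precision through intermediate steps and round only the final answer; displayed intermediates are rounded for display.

x=31.773356 y=0.018062

topology: single-mesh involute geometry — m = 2.154, N = 32
pitch radius r_p = m·N/2 = 2.154·32/2 = 34.464000
base radius r_b = r_p·cos α = 34.464000·cos 23.740° = 31.547717
roll angle φ = 6.865° = 0.11981685 rad
x = r_b·(cos φ + φ·sin φ) = 31.773356
y = r_b·(sin φ − φ·cos φ) = 0.018062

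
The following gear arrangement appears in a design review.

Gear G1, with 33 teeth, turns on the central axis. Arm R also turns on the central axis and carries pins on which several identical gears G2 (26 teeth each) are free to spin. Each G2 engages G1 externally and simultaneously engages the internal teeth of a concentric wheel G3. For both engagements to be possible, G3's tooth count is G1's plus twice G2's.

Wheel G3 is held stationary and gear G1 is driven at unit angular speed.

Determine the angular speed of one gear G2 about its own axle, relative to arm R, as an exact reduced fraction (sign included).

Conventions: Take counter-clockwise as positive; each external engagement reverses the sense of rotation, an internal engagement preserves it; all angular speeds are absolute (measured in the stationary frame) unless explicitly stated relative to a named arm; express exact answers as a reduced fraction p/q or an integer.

-2805/3068

recognized (axles ride arm R): planetary set, 33/26/85 teeth
ring teeth: 33 + 2·26 = 85
33(ω_sun−ω_arm) = −85(ω_ring−ω_arm),  ω_ring = 0, ω_sun = 1
33(1−ω_arm) = −85(0−ω_arm)  ⇒  118·ω_arm = 33  ⇒  ω_arm = 33/118
sun–planet mesh: 33·(1−33/118) = −26·(ω_p−ω_arm)  ⇒  ω_p−ω_arm = -2805/3068
exact speed ratio = -2805/3068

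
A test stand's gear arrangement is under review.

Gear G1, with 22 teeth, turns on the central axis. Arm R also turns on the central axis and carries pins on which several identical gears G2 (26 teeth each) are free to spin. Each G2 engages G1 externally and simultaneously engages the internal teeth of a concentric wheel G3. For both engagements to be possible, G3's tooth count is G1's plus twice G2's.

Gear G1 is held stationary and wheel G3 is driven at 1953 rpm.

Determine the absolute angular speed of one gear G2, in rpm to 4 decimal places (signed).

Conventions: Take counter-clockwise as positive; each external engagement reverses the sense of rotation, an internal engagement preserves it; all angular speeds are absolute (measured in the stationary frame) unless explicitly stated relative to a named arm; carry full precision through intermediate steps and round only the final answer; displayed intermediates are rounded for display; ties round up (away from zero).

+2779.2692 rpm

topology: planetary set — G1 22T / G2 26T / G3 74T, arm = carrier (Willis)
normalise by the input: solve with ω_ring = 1, then scale by 1953 rpm
ring teeth: 22 + 2·26 = 74
22(ω_sun−ω_arm) = −74(ω_ring−ω_arm),  ω_sun = 0, ω_ring = 1
22(0−ω_arm) = −74(1−ω_arm)  ⇒  96·ω_arm = 74  ⇒  ω_arm = 37/48
sun–planet mesh: 22·(0−37/48) = −26·(ω_p−ω_arm)  ⇒  ω_p−ω_arm = 407/624
ω_p = 37/48 + 407/624 = 37/26
scale: ω_p = 37/26 × 1953 rpm = +2779.2692 rpm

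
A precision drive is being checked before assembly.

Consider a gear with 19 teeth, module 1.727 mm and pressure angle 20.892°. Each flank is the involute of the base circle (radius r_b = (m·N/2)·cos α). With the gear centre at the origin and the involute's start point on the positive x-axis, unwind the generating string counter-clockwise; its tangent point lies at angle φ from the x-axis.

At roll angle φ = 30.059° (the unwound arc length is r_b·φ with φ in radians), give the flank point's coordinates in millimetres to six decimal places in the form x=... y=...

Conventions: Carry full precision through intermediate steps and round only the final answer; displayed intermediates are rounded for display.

class = single-mesh tooth geometry [base-circle involute, m = 1.727, 19T]
pitch radius r_p = m·N/2 = 1.727·19/2 = 16.406500
base radius r_b = r_p·cos α = 16.406500·cos 20.892° = 15.327843
roll angle φ = 30.059° = 0.52462852 rad
x = r_b·(cos φ + φ·sin φ) = 17.294283
y = r_b·(sin φ − φ·cos φ) = 0.717653

x=17.294283 y=0.717653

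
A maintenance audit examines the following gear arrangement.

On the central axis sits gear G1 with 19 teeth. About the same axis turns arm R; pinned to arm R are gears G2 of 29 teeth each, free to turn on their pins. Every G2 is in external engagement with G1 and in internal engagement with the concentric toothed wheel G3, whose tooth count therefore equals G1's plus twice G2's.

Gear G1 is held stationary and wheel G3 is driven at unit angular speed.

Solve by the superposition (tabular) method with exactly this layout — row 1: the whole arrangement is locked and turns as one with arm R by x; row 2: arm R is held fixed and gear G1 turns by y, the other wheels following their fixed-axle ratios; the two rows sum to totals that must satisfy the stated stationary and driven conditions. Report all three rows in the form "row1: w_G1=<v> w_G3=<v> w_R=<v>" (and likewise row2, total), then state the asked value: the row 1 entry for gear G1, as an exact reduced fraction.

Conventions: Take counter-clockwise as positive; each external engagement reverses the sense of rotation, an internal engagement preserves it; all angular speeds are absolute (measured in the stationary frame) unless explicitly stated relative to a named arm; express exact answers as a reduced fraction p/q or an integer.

topology: planetary set — G1 19T / G2 29T / G3 77T, arm = carrier (Willis)
superposition row 1 [locked train]: every member turns x
row 2 — arm fixed, fixed-axis ratios: sun y, ring −(19/77)·y, arm 0
boundary: total ω_sun = x + y = 0 and total ω_ring = x − (19/77)·y = 1  ⇒  y = -77/96, x = 77/96
row 2 ring = −(19/77)·(-77/96) = 19/96
totals (row 1 + row 2): sun 77/96 + (-77/96) = 0, ring 77/96 + 19/96 = 1, arm 77/96 + 0 = 77/96
asked cell (row1, sun) = 77/96

row1: w_G1=77/96 w_G3=77/96 w_R=77/96
row2: w_G1=-77/96 w_G3=19/96 w_R=0
total: w_G1=0 w_G3=1 w_R=77/96
asked value: 77/96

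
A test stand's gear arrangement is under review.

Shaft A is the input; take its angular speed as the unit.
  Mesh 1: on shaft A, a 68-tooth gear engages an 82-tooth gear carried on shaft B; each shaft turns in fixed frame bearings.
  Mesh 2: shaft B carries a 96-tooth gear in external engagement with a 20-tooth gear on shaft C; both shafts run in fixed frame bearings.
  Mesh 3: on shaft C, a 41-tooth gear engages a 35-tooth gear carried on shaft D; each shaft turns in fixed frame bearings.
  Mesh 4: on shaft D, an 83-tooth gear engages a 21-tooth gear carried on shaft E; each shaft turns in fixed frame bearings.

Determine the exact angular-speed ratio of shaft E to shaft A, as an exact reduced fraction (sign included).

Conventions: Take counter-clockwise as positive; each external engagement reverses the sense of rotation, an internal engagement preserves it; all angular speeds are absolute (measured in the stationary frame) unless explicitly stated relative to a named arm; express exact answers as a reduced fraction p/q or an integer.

22576/1225

class = fixed-axis compound train [4 meshes; 4 ratios multiply, 4 sense flips]
mesh 1 [68T→82T]: running ratio 34/41, sense −
mesh 2 [96T→20T]: running ratio 816/205, sense +
mesh 3 [41T→35T]: running ratio 816/175, sense −
mesh 4 [83T→21T]: running ratio 22576/1225, sense +
ω_out/ω_in = 22576/1225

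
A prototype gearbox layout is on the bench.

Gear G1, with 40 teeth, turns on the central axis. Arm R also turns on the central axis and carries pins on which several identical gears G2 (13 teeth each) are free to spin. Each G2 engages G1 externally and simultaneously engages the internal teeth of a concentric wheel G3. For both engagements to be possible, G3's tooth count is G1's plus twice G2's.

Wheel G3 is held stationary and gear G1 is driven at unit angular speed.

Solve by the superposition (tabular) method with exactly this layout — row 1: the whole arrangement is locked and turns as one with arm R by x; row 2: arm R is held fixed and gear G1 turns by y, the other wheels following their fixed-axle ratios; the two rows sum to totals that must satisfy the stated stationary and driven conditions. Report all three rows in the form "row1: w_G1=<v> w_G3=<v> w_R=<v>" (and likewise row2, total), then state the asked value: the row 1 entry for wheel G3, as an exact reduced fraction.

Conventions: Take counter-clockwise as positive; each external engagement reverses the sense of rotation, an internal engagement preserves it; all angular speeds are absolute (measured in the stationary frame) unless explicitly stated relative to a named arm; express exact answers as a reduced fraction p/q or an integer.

row1: w_G1=20/53 w_G3=20/53 w_R=20/53
row2: w_G1=33/53 w_G3=-20/53 w_R=0
total: w_G1=1 w_G3=0 w_R=20/53
asked value: 20/53

topology: planetary set — G1 40T / G2 13T / G3 66T, arm = carrier (Willis)
row 1 (train locked, turned with arm): all members turn x
row 2: sun turns y, ring = −(40/66)·y, arm 0
boundary: total ω_ring = x − (40/66)·y = 0 and total ω_sun = x + y = 1  ⇒  y = 33/53, x = 20/53
row 2 ring = −(40/66)·33/53 = -20/53
totals (row 1 + row 2): sun 20/53 + 33/53 = 1, ring 20/53 + (-20/53) = 0, arm 20/53 + 0 = 20/53
asked cell (row1, ring) = 20/53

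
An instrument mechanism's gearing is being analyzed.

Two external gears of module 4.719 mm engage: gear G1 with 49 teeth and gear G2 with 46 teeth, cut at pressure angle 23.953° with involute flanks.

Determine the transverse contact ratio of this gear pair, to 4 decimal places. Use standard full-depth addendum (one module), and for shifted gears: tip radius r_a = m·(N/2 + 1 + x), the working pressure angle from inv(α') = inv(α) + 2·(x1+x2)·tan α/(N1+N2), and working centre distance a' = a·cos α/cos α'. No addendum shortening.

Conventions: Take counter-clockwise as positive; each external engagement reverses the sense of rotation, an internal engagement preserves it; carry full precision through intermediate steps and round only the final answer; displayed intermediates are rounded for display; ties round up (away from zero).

1.5687

recognized (one external pair, fixed centres): single-mesh tooth geometry, m = 4.719, N1 = 49, N2 = 46
base radii: r_b1 = 105.658554, r_b2 = 99.189663
tip radii: r_a1 = 120.334500, r_a2 = 113.256000
no profile shift: α' = α, a' = a
action lengths: √(r_a1²−r_b1²) = 57.590466, √(r_a2²−r_b2²) = 54.665641
base pitch p_b = π·m·cos α = 13.548414
CR = (57.590466 + 54.665641 − 224.152500·sin 23.95300°)/13.548414 = 1.568677
contact ratio ≈ 1.5687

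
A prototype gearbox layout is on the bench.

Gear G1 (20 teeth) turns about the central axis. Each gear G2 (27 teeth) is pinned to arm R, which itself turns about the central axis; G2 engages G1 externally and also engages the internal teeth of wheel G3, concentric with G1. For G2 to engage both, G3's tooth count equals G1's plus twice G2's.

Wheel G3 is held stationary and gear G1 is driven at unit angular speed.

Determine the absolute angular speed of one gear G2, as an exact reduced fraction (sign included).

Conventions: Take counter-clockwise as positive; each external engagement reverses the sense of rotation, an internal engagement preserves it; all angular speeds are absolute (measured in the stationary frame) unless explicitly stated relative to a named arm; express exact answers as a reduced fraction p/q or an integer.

recognized (axles ride arm R): planetary set, 20/27/74 teeth
ring teeth: 20 + 2·27 = 74
20(ω_sun−ω_arm) = −74(ω_ring−ω_arm),  ω_ring = 0, ω_sun = 1
20(1−ω_arm) = −74(0−ω_arm)  ⇒  94·ω_arm = 20  ⇒  ω_arm = 10/47
sun–planet mesh: 20·(1−10/47) = −27·(ω_p−ω_arm)  ⇒  ω_p−ω_arm = -740/1269
ω_p = 10/47 − 740/1269 = -10/27
exact speed ratio = -10/27

-10/27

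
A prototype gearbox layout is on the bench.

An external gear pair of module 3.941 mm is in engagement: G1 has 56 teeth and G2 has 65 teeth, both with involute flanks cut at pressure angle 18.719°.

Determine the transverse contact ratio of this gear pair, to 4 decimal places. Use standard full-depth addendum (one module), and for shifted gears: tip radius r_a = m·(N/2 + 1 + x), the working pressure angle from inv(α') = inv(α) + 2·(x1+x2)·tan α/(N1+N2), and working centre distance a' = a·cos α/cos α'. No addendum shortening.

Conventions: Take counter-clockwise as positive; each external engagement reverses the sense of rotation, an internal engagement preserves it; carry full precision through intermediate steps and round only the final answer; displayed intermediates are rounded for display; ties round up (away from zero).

topology: single-mesh involute geometry — m = 3.941, 56T/65T pair
base radii: r_b1 = 104.511022, r_b2 = 121.307436
tip radii: r_a1 = 114.289000, r_a2 = 132.023500
no profile shift: α' = α, a' = a
action lengths: √(r_a1²−r_b1²) = 46.253884, √(r_a2²−r_b2²) = 52.102884
base pitch p_b = π·m·cos α = 11.726109
CR = (46.253884 + 52.102884 − 238.430500·sin 18.71900°)/11.726109 = 1.862337
contact ratio ≈ 1.8623

1.8623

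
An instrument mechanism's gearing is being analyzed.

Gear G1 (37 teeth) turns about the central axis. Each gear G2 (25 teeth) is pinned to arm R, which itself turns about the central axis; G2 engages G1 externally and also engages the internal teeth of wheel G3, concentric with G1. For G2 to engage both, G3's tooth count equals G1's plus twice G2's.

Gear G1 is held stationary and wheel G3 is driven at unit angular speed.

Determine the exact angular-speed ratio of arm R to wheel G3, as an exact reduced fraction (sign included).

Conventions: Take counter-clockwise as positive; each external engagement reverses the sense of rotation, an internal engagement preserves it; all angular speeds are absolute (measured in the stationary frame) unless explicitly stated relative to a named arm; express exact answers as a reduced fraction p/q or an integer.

87/124

recognized (axles ride arm R): planetary set, 37/25/87 teeth
ring teeth: 37 + 2·25 = 87
37(ω_sun−ω_arm) = −87(ω_ring−ω_arm),  ω_sun = 0, ω_ring = 1
37(0−ω_arm) = −87(1−ω_arm)  ⇒  124·ω_arm = 87  ⇒  ω_arm = 87/124
ω_out/ω_in = 87/124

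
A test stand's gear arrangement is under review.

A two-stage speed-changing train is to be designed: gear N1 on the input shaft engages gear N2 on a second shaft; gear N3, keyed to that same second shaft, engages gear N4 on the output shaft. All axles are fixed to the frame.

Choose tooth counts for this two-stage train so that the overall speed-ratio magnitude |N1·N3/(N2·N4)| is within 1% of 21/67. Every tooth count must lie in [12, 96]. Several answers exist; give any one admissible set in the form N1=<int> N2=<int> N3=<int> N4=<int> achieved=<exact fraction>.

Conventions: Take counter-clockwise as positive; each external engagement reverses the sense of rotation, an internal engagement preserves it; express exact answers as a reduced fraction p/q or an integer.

N1=12 N2=67 N3=21 N4=12 achieved=21/67

class = fixed-axis compound train [2-stage, 21/67 wanted]
target = 21/67 in lowest terms: an exact hit needs N1·N3 = k·21 and N2·N4 = k·67 for one integer k, every count in [12, 96]; additionally prefer no 1:1 stage (N1 ≠ N2, N3 ≠ N4)
k = 1…11: no 1:1-free in-range split of k·21 and k·67 into factor pairs; take k = 12
k = 12: N1·N3 = 252 = 12·21, N2·N4 = 804 = 67·12
achieved = 12·21/(67·12) = 21/67; |achieved − target| = 0 ≤ 21/6700 ✓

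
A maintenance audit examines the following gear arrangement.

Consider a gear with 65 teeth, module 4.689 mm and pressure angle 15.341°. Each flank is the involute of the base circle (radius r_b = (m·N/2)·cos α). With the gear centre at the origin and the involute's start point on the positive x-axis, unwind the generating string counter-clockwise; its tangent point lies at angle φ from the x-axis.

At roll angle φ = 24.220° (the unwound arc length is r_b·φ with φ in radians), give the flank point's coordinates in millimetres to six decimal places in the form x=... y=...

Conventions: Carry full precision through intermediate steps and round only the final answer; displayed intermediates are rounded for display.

x=159.512175 y=3.634624

single-mesh involute tooth geometry (65T wheel at module 4.689)
pitch radius r_p = m·N/2 = 4.689·65/2 = 152.392500
base radius r_b = r_p·cos α = 152.392500·cos 15.341° = 146.962503
roll angle φ = 24.220° = 0.42271874 rad
x = r_b·(cos φ + φ·sin φ) = 159.512175
y = r_b·(sin φ − φ·cos φ) = 3.634624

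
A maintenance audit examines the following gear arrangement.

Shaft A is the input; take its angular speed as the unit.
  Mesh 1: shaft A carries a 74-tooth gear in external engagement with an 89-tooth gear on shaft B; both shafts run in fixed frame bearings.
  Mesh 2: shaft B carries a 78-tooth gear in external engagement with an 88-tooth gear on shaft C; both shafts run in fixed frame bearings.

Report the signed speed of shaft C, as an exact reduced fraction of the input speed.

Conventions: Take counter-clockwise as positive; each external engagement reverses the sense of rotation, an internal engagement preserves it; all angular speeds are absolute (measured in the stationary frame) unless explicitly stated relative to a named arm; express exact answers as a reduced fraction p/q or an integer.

2-mesh fixed-axis compound train (all bearings frame-fixed)
mesh 1 [74T→89T]: |ω|/ω_in = 1×74/89 = 74/89, sense flips to −
mesh 2 [78T→88T]: |ω|/ω_in = (74/89)×78/88 = 1443/1958, sense flips to +
signed output speed (× input speed) = 1443/1958

1443/1958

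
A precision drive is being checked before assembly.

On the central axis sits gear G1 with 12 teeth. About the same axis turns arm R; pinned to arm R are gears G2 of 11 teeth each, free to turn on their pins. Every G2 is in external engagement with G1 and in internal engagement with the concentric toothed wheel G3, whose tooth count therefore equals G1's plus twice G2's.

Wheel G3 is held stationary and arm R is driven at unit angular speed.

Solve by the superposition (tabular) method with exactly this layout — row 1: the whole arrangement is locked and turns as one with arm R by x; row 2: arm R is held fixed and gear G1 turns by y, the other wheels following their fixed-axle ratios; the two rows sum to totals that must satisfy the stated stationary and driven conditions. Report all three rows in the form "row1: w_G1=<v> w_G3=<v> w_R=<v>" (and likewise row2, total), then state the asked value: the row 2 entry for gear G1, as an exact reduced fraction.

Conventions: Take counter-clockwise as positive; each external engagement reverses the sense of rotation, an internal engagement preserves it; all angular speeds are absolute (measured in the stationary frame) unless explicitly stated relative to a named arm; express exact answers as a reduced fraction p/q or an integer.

row1: w_G1=1 w_G3=1 w_R=1
row2: w_G1=17/6 w_G3=-1 w_R=0
total: w_G1=23/6 w_G3=0 w_R=1
asked value: 17/6

class = planetary set [G3 = 12+2·11 = 34; Willis about the carrier]
row 1 — lock + rotate with arm: ω_sun = ω_ring = ω_arm = x
row 2 — arm fixed, fixed-axis ratios: sun y, ring −(12/34)·y, arm 0
boundary: total ω_ring = x − (12/34)·y = 0 and total ω_arm = x = 1  ⇒  y = 17/6, x = 1
row 2 ring = −(12/34)·17/6 = -1
totals (row 1 + row 2): sun 1 + 17/6 = 23/6, ring 1 + (-1) = 0, arm 1 + 0 = 1
asked cell (row2, sun) = 17/6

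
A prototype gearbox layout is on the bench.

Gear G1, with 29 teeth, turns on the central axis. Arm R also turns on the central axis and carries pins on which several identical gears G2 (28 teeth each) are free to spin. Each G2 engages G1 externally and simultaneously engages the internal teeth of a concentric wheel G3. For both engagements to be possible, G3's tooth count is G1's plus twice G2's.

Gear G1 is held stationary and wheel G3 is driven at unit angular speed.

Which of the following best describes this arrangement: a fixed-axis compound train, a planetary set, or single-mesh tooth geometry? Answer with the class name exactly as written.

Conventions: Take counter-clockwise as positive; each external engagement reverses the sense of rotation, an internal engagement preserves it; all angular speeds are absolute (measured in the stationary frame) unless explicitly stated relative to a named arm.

planetary set

class = planetary set [G3 = 29+2·28 = 85; Willis about the carrier]
classification: planetary set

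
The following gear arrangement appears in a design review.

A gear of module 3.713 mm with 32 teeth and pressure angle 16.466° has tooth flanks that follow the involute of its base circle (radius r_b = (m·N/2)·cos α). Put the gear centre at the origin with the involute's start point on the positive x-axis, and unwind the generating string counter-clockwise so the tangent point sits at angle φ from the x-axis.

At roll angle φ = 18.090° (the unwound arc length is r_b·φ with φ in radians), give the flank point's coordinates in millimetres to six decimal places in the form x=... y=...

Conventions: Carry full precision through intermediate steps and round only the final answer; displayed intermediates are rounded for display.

x=59.740808 y=0.591765

recognized (one wheel, involute flank): single-mesh tooth geometry, m = 3.713, N = 32
pitch radius r_p = m·N/2 = 3.713·32/2 = 59.408000
base radius r_b = r_p·cos α = 59.408000·cos 16.466° = 56.971565
roll angle φ = 18.090° = 0.31573006 rad
x = r_b·(cos φ + φ·sin φ) = 59.740808
y = r_b·(sin φ − φ·cos φ) = 0.591765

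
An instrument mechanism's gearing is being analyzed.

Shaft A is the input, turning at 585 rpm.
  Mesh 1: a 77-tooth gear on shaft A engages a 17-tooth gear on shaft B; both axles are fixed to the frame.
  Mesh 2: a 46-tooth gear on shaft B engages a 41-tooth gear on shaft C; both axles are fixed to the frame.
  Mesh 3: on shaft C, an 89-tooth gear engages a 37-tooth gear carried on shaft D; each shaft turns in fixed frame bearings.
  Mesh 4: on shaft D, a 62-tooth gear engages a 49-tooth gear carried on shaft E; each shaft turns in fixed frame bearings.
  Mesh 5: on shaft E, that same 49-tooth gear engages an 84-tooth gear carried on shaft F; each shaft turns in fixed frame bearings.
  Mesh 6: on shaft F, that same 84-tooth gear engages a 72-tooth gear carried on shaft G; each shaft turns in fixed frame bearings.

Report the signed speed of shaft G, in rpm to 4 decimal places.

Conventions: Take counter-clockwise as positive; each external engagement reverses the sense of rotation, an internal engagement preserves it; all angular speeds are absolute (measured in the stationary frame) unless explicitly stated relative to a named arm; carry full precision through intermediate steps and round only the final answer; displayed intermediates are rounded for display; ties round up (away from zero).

6-mesh fixed-axis compound train (all bearings frame-fixed)
mesh 1 [77T→17T]: ω = 585.0000×77/17 = 2649.7059 rpm, sense flips to −
mesh 2 [46T→41T]: ω = 2649.7059×46/41 = 2972.8407 rpm, sense flips to +
mesh 3 [89T→37T]: ω = 2972.8407×89/37 = 7150.8872 rpm, sense flips to −
mesh 4 [62T→49T]: ω = 7150.8872×62/49 = 9048.0614 rpm, sense flips to +
mesh 5 [49T→84T]: ω = 9048.0614×49/84 = 5278.0358 rpm, sense flips to −
mesh 6 [84T→72T]: ω = 5278.0358×84/72 = 6157.7084 rpm, sense flips to +
signed output speed = +6157.7084 rpm

+6157.7084 rpm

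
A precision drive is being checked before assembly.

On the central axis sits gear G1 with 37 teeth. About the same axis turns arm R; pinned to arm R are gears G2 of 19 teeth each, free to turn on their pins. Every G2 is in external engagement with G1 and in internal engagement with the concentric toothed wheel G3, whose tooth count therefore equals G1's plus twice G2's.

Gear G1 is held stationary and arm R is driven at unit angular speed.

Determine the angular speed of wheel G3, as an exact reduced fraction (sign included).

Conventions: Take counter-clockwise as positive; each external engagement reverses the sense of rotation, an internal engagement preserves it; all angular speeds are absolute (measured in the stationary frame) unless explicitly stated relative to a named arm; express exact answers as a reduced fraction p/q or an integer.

topology: planetary set — G1 37T / G2 19T / G3 75T, arm = carrier (Willis)
ring teeth: 37 + 2·19 = 75
37(ω_sun−ω_arm) = −75(ω_ring−ω_arm),  ω_sun = 0, ω_arm = 1
ω_ring = 1 − (37/75)(0−1) = 112/75
exact speed ratio = 112/75

112/75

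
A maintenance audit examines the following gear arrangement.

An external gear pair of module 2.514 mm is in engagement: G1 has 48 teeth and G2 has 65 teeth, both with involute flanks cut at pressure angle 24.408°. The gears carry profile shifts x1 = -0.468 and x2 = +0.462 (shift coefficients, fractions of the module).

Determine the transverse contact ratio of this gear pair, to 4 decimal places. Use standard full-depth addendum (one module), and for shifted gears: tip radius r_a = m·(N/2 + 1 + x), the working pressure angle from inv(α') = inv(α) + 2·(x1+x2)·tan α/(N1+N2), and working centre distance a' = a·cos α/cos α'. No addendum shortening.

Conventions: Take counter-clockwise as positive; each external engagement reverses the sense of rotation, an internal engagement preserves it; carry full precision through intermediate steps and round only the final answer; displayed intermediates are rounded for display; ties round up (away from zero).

class = single-mesh tooth geometry [involute pair 48T × 65T, m = 2.514]
base radii: r_b1 = 54.943529, r_b2 = 74.402695
tip radii: r_a1 = 61.673448, r_a2 = 85.380468
inv(α') = inv(24.408°) + 2·(-0.468+0.462)·tan α/(48+65) = 0.02774033  ⇒  α' = 24.39458°
a' = a·cos α / cos α' = 142.0410·cos 24.408°/cos 24.39458° = 142.025912
action lengths: √(r_a1²−r_b1²) = 28.014690, √(r_a2²−r_b2²) = 41.881539
base pitch p_b = π·m·cos α = 7.192091
CR = (28.014690 + 41.881539 − 142.025912·sin 24.39458°)/7.192091 = 1.562400
contact ratio ≈ 1.5624

1.5624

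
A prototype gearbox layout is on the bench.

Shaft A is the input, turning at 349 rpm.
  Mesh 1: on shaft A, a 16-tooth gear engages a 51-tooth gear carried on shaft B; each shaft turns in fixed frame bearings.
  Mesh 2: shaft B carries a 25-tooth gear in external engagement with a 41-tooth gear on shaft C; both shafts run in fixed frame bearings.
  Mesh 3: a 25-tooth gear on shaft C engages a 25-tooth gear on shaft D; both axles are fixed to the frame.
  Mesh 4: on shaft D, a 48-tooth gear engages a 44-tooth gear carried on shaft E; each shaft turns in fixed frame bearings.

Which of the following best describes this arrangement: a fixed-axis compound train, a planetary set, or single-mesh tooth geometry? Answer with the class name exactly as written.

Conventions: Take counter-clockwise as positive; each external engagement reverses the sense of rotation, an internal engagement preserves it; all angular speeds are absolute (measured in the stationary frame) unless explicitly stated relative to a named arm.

4-mesh fixed-axis compound train (all bearings frame-fixed)
classification: fixed-axis compound train

fixed-axis compound train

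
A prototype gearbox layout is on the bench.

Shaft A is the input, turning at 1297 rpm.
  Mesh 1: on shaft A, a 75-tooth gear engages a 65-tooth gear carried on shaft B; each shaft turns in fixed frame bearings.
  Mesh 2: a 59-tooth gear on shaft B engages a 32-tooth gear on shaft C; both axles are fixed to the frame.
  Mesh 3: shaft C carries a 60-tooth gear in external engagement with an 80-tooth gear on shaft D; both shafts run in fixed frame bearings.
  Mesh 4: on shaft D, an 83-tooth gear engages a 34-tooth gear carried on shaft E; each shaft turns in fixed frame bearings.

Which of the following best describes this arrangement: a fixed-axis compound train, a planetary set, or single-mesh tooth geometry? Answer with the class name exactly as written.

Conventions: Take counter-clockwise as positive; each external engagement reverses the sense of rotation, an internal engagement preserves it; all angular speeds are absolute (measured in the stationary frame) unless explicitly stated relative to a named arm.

fixed-axis compound train

4-mesh fixed-axis compound train (all bearings frame-fixed)
classification: fixed-axis compound train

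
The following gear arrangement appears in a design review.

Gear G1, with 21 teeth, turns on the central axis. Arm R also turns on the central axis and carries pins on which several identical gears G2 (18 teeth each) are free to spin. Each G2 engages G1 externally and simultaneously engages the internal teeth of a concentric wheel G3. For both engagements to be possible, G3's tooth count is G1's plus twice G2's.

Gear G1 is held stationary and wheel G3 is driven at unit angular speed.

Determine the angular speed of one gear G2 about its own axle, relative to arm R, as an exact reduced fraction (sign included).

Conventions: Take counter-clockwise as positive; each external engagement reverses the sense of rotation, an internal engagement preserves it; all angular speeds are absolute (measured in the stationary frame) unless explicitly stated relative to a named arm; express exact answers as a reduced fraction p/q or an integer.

class = planetary set [G3 = 21+2·18 = 57; Willis about the carrier]
ring teeth: 21 + 2·18 = 57
21(ω_sun−ω_arm) = −57(ω_ring−ω_arm),  ω_sun = 0, ω_ring = 1
21(0−ω_arm) = −57(1−ω_arm)  ⇒  78·ω_arm = 57  ⇒  ω_arm = 19/26
sun–planet mesh: 21·(0−19/26) = −18·(ω_p−ω_arm)  ⇒  ω_p−ω_arm = 133/156
exact speed ratio = 133/156

133/156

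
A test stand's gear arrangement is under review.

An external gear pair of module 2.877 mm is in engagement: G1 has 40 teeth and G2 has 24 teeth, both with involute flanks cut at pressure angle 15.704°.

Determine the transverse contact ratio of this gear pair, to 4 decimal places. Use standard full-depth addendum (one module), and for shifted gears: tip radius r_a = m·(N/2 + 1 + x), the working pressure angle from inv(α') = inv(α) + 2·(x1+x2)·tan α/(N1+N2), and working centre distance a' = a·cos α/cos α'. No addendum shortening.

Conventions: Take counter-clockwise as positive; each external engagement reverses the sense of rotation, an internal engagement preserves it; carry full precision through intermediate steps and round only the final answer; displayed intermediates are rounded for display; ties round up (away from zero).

1.8800

single-mesh involute tooth geometry (40T engaging 24T at module 2.877)
base radii: r_b1 = 55.392196, r_b2 = 33.235318
tip radii: r_a1 = 60.417000, r_a2 = 37.401000
no profile shift: α' = α, a' = a
action lengths: √(r_a1²−r_b1²) = 24.122987, √(r_a2²−r_b2²) = 17.153672
base pitch p_b = π·m·cos α = 8.700986
CR = (24.122987 + 17.153672 − 92.064000·sin 15.70400°)/8.700986 = 1.880007
contact ratio ≈ 1.8800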